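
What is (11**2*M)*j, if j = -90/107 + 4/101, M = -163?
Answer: 170840626/10807 ≈ 15808.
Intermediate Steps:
j = -8662/10807 (j = -90*1/107 + 4*(1/101) = -90/107 + 4/101 = -8662/10807 ≈ -0.80152)
(11**2*M)*j = (11**2*(-163))*(-8662/10807) = (121*(-163))*(-8662/10807) = -19723*(-8662/10807) = 170840626/10807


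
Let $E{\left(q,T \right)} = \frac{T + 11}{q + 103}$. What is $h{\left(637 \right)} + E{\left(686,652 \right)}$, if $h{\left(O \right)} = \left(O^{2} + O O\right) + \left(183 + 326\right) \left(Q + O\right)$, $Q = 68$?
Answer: $\frac{307810950}{263} \approx 1.1704 \cdot 10^{6}$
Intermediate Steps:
$E{\left(q,T \right)} = \frac{11 + T}{103 + q}$
$h{\left(O \right)} = 34612 + 2 O^{2} + 509 O$ ($h{\left(O \right)} = \left(O^{2} + O O\right) + \left(183 + 326\right) \left(68 + O\right) = \left(O^{2} + O^{2}\right) + 509 \left(68 + O\right) = 2 O^{2} + \left(34612 + 509 O\right) = 34612 + 2 O^{2} + 509 O$)
$h{\left(637 \right)} + E{\left(686,652 \right)} = \left(34612 + 2 \cdot 637^{2} + 509 \cdot 637\right) + \frac{11 + 652}{103 + 686} = \left(34612 + 2 \cdot 405769 + 324233\right) + \frac{1}{789} \cdot 663 = \left(34612 + 811538 + 324233\right) + \frac{1}{789} \cdot 663 = 1170383 + \frac{221}{263} = \frac{307810950}{263}$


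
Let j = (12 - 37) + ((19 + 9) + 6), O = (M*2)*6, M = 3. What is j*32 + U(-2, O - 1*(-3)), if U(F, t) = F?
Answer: 286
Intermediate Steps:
O = 36 (O = (3*2)*6 = 6*6 = 36)
j = 9 (j = -25 + (28 + 6) = -25 + 34 = 9)
j*32 + U(-2, O - 1*(-3)) = 9*32 - 2 = 288 - 2 = 286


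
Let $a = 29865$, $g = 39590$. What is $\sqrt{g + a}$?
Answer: $\sqrt{69455} \approx 263.54$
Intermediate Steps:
$\sqrt{g + a} = \sqrt{39590 + 29865} = \sqrt{69455}$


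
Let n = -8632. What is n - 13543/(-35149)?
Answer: -303392625/35149 ≈ -8631.6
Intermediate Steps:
n - 13543/(-35149) = -8632 - 13543/(-35149) = -8632 - 13543*(-1/35149) = -8632 + 13543/35149 = -303392625/35149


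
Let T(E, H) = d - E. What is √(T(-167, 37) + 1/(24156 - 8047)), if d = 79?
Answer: √63836986835/16109 ≈ 15.684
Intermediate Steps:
T(E, H) = 79 - E
√(T(-167, 37) + 1/(24156 - 8047)) = √((79 - 1*(-167)) + 1/(24156 - 8047)) = √((79 + 167) + 1/16109) = √(246 + 1/16109) = √(3962815/16109) = √63836986835/16109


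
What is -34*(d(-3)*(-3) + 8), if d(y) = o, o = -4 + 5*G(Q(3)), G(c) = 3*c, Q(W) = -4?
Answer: -6800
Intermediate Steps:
o = -64 (o = -4 + 5*(3*(-4)) = -4 + 5*(-12) = -4 - 60 = -64)
d(y) = -64
-34*(d(-3)*(-3) + 8) = -34*(-64*(-3) + 8) = -34*(192 + 8) = -34*200 = -6800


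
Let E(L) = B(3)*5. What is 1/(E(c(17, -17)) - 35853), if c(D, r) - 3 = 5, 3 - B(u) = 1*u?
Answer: -1/35853 ≈ -2.7892e-5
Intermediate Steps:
B(u) = 3 - u
c(D, r) = 8 (c(D, r) = 3 + 5 = 8)
E(L) = 0 (E(L) = (3 - 1*3)*5 = (3 - 3)*5 = 0*5 = 0)
1/(E(c(17, -17)) - 35853) = 1/(0 - 35853) = 1/(-35853) = -1/35853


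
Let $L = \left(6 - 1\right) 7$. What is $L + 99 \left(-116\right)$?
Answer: $-11449$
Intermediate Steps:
$L = 35$ ($L = 5 \cdot 7 = 35$)
$L + 99 \left(-116\right) = 35 + 99 \left(-116\right) = 35 - 11484 = -11449$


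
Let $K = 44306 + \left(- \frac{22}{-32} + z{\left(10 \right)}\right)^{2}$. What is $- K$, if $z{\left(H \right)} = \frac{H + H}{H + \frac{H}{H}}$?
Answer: $- \frac{1372617137}{30976} \approx -44312.0$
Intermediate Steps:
$z{\left(H \right)} = \frac{2 H}{1 + H}$ ($z{\left(H \right)} = \frac{2 H}{H + 1} = \frac{2 H}{1 + H}$)
$K = \frac{1372617137}{30976}$ ($K = 44306 + \left(- \frac{22}{-32} + 2 \cdot 10 \frac{1}{1 + 10}\right)^{2} = 44306 + \left(\left(-22\right) \left(- \frac{1}{32}\right) + 2 \cdot 10 \cdot \frac{1}{11}\right)^{2} = 44306 + \left(\frac{11}{16} + 2 \cdot 10 \cdot \frac{1}{11}\right)^{2} = 44306 + \left(\frac{11}{16} + \frac{20}{11}\right)^{2} = 44306 + \left(\frac{441}{176}\right)^{2} = 44306 + \frac{194481}{30976} = \frac{1372617137}{30976} \approx 44312.0$)
$- K = \left(-1\right) \frac{1372617137}{30976} = - \frac{1372617137}{30976}$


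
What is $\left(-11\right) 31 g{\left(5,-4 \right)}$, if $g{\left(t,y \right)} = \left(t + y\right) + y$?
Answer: $1023$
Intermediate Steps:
$g{\left(t,y \right)} = t + 2 y$
$\left(-11\right) 31 g{\left(5,-4 \right)} = \left(-11\right) 31 \left(5 + 2 \left(-4\right)\right) = - 341 \left(5 - 8\right) = \left(-341\right) \left(-3\right) = 1023$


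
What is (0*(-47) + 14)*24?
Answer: 336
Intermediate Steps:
(0*(-47) + 14)*24 = (0 + 14)*24 = 14*24 = 336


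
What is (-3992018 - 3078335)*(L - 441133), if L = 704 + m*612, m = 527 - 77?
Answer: 1166813285237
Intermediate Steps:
m = 450
L = 276104 (L = 704 + 450*612 = 704 + 275400 = 276104)
(-3992018 - 3078335)*(L - 441133) = (-3992018 - 3078335)*(276104 - 441133) = -7070353*(-165029) = 1166813285237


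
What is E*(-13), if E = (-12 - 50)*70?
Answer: 56420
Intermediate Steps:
E = -4340 (E = -62*70 = -4340)
E*(-13) = -4340*(-13) = 56420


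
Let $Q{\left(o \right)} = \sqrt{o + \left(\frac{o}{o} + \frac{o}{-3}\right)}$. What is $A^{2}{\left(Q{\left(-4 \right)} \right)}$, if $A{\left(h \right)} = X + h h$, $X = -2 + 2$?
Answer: $\frac{25}{9} \approx 2.7778$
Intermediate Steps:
$X = 0$
$Q{\left(o \right)} = \sqrt{1 + \frac{2 o}{3}}$ ($Q{\left(o \right)} = \sqrt{o + \left(1 + o \left(- \frac{1}{3}\right)\right)} = \sqrt{o - \left(-1 + \frac{o}{3}\right)} = \sqrt{1 + \frac{2 o}{3}}$)
$A{\left(h \right)} = h^{2}$ ($A{\left(h \right)} = 0 + h h = 0 + h^{2} = h^{2}$)
$A^{2}{\left(Q{\left(-4 \right)} \right)} = \left(\left(\frac{\sqrt{9 + 6 \left(-4\right)}}{3}\right)^{2}\right)^{2} = \left(\left(\frac{\sqrt{9 - 24}}{3}\right)^{2}\right)^{2} = \left(\left(\frac{\sqrt{-15}}{3}\right)^{2}\right)^{2} = \left(\left(\frac{i \sqrt{15}}{3}\right)^{2}\right)^{2} = \left(- \frac{5}{3}\right)^{2} = \frac{25}{9}$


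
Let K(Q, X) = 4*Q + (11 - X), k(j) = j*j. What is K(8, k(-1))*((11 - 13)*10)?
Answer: -840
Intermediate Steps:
k(j) = j²
K(Q, X) = 11 - X + 4*Q
K(8, k(-1))*((11 - 13)*10) = (11 - 1*(-1)² + 4*8)*((11 - 13)*10) = (11 - 1*1 + 32)*(-2*10) = (11 - 1 + 32)*(-20) = 42*(-20) = -840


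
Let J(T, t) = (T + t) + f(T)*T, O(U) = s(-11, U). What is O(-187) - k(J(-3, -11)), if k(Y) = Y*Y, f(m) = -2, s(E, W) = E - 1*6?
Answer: -81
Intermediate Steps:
s(E, W) = -6 + E (s(E, W) = E - 6 = -6 + E)
O(U) = -17 (O(U) = -6 - 11 = -17)
J(T, t) = t - T (J(T, t) = (T + t) - 2*T = t - T)
k(Y) = Y**2
O(-187) - k(J(-3, -11)) = -17 - (-11 - 1*(-3))**2 = -17 - (-11 + 3)**2 = -17 - 1*(-8)**2 = -17 - 1*64 = -17 - 64 = -81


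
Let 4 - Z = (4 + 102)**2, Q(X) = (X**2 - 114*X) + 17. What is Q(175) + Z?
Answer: -540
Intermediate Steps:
Q(X) = 17 + X**2 - 114*X
Z = -11232 (Z = 4 - (4 + 102)**2 = 4 - 1*106**2 = 4 - 1*11236 = 4 - 11236 = -11232)
Q(175) + Z = (17 + 175**2 - 114*175) - 11232 = (17 + 30625 - 19950) - 11232 = 10692 - 11232 = -540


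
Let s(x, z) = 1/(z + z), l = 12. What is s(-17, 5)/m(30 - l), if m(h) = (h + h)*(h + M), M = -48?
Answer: -1/10800 ≈ -9.2593e-5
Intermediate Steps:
s(x, z) = 1/(2*z)
m(h) = 2*h*(-48 + h) (m(h) = (h + h)*(h - 48) = (2*h)*(-48 + h) = 2*h*(-48 + h))
s(-17, 5)/m(30 - l) = ((1/2)/5)/((2*(30 - 1*12)*(-48 + (30 - 1*12)))) = ((1/2)*(1/5))/((2*(30 - 12)*(-48 + (30 - 12)))) = 1/(10*((2*18*(-48 + 18)))) = 1/(10*((2*18*(-30)))) = (1/10)/(-1080) = (1/10)*(-1/1080) = -1/10800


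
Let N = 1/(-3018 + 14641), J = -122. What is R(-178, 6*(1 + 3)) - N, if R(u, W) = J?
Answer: -1418007/11623 ≈ -122.00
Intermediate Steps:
R(u, W) = -122
N = 1/11623 ≈ 8.6036e-5
R(-178, 6*(1 + 3)) - N = -122 - 1*1/11623 = -122 - 1/11623 = -1418007/11623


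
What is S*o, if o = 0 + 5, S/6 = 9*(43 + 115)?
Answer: 42660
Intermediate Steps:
S = 8532 (S = 6*(9*(43 + 115)) = 6*(9*158) = 6*1422 = 8532)
o = 5
S*o = 8532*5 = 42660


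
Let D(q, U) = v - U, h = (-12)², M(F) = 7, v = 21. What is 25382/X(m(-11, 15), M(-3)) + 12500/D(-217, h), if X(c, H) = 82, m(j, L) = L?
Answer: 25573/123 ≈ 207.91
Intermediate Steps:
h = 144
D(q, U) = 21 - U
25382/X(m(-11, 15), M(-3)) + 12500/D(-217, h) = 25382/82 + 12500/(21 - 1*144) = 25382*(1/82) + 12500/(21 - 144) = 12691/41 + 12500/(-123) = 12691/41 + 12500*(-1/123) = 12691/41 - 12500/123 = 25573/123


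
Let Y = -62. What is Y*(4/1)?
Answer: -248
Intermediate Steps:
Y*(4/1) = -248/1 = -248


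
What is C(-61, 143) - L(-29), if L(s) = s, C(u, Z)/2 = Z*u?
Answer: -17417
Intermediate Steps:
C(u, Z) = 2*Z*u (C(u, Z) = 2*(Z*u) = 2*Z*u)
C(-61, 143) - L(-29) = 2*143*(-61) - 1*(-29) = -17446 + 29 = -17417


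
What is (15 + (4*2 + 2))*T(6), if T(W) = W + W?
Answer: 300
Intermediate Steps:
T(W) = 2*W
(15 + (4*2 + 2))*T(6) = (15 + (4*2 + 2))*(2*6) = (15 + (8 + 2))*12 = (15 + 10)*12 = 25*12 = 300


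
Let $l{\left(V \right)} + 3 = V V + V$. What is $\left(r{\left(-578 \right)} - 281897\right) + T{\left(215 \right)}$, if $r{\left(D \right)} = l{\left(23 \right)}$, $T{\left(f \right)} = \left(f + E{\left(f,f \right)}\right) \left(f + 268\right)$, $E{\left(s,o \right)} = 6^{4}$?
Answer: $448465$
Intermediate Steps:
$l{\left(V \right)} = -3 + V + V^{2}$ ($l{\left(V \right)} = -3 + \left(V V + V\right) = -3 + \left(V^{2} + V\right) = -3 + \left(V + V^{2}\right) = -3 + V + V^{2}$)
$E{\left(s,o \right)} = 1296$
$T{\left(f \right)} = \left(268 + f\right) \left(1296 + f\right)$ ($T{\left(f \right)} = \left(f + 1296\right) \left(f + 268\right) = \left(1296 + f\right) \left(268 + f\right) = \left(268 + f\right) \left(1296 + f\right)$)
$r{\left(D \right)} = 549$ ($r{\left(D \right)} = -3 + 23 + 23^{2} = -3 + 23 + 529 = 549$)
$\left(r{\left(-578 \right)} - 281897\right) + T{\left(215 \right)} = \left(549 - 281897\right) + \left(347328 + 215^{2} + 1564 \cdot 215\right) = -281348 + \left(347328 + 46225 + 336260\right) = -281348 + 729813 = 448465$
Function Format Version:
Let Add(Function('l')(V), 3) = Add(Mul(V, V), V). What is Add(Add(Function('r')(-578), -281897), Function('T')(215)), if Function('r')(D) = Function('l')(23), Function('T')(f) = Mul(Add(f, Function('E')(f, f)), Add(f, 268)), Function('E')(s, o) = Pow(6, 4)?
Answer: 448465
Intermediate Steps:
Function('l')(V) = Add(-3, V, Pow(V, 2)) (Function('l')(V) = Add(-3, Add(Mul(V, V), V)) = Add(-3, Add(Pow(V, 2), V)) = Add(-3, Add(V, Pow(V, 2))) = Add(-3, V, Pow(V, 2)))
Function('E')(s, o) = 1296
Function('T')(f) = Mul(Add(268, f), Add(1296, f)) (Function('T')(f) = Mul(Add(f, 1296), Add(f, 268)) = Mul(Add(1296, f), Add(268, f)) = Mul(Add(268, f), Add(1296, f)))
Function('r')(D) = 549 (Function('r')(D) = Add(-3, 23, Pow(23, 2)) = Add(-3, 23, 529) = 549)
Add(Add(Function('r')(-578), -281897), Function('T')(215)) = Add(Add(549, -281897), Add(347328, Pow(215, 2), Mul(1564, 215))) = Add(-281348, Add(347328, 46225, 336260)) = Add(-281348, 729813) = 448465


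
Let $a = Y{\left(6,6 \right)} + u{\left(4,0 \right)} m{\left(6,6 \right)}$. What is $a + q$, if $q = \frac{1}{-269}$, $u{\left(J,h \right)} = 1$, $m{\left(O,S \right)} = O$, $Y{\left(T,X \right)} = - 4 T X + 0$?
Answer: $- \frac{37123}{269} \approx -138.0$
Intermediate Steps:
$Y{\left(T,X \right)} = - 4 T X$ ($Y{\left(T,X \right)} = - 4 T X + 0 = - 4 T X$)
$a = -138$ ($a = \left(-4\right) 6 \cdot 6 + 1 \cdot 6 = -144 + 6 = -138$)
$q = - \frac{1}{269} \approx -0.0037175$
$a + q = -138 - \frac{1}{269} = - \frac{37123}{269}$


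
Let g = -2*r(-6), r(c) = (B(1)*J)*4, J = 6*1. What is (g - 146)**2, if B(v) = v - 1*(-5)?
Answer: 188356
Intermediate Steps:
B(v) = 5 + v (B(v) = v + 5 = 5 + v)
J = 6
r(c) = 144 (r(c) = ((5 + 1)*6)*4 = (6*6)*4 = 36*4 = 144)
g = -288 (g = -2*144 = -288)
(g - 146)**2 = (-288 - 146)**2 = (-434)**2 = 188356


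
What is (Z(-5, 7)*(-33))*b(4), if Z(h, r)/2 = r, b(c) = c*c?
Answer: -7392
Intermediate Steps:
b(c) = c**2
Z(h, r) = 2*r
(Z(-5, 7)*(-33))*b(4) = ((2*7)*(-33))*4**2 = (14*(-33))*16 = -462*16 = -7392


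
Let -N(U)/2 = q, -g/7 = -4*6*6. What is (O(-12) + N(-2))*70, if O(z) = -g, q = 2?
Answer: -70840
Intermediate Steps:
g = 1008 (g = -7*(-4*6)*6 = -(-168)*6 = -7*(-144) = 1008)
N(U) = -4 (N(U) = -2*2 = -4)
O(z) = -1008 (O(z) = -1*1008 = -1008)
(O(-12) + N(-2))*70 = (-1008 - 4)*70 = -1012*70 = -70840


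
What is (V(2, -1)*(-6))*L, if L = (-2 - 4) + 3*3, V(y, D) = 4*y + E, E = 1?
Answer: -162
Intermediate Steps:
V(y, D) = 1 + 4*y (V(y, D) = 4*y + 1 = 1 + 4*y)
L = 3 (L = -6 + 9 = 3)
(V(2, -1)*(-6))*L = ((1 + 4*2)*(-6))*3 = ((1 + 8)*(-6))*3 = (9*(-6))*3 = -54*3 = -162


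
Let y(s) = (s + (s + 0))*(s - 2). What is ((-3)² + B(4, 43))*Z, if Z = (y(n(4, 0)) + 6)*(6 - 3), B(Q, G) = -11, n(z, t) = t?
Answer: -36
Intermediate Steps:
y(s) = 2*s*(-2 + s) (y(s) = (s + s)*(-2 + s) = (2*s)*(-2 + s) = 2*s*(-2 + s))
Z = 18 (Z = (2*0*(-2 + 0) + 6)*(6 - 3) = (2*0*(-2) + 6)*3 = (0 + 6)*3 = 6*3 = 18)
((-3)² + B(4, 43))*Z = ((-3)² - 11)*18 = (9 - 11)*18 = -2*18 = -36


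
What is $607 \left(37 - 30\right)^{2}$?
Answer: $29743$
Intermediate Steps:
$607 \left(37 - 30\right)^{2} = 607 \cdot 7^{2} = 607 \cdot 49 = 29743$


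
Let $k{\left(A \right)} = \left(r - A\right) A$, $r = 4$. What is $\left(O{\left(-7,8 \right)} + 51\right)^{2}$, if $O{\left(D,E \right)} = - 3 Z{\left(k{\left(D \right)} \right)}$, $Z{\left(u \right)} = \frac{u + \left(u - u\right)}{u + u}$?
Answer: $\frac{9801}{4} \approx 2450.3$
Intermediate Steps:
$k{\left(A \right)} = A \left(4 - A\right)$ ($k{\left(A \right)} = \left(4 - A\right) A = A \left(4 - A\right)$)
$Z{\left(u \right)} = \frac{1}{2}$ ($Z{\left(u \right)} = \frac{u + 0}{2 u} = u \frac{1}{2 u} = \frac{1}{2}$)
$O{\left(D,E \right)} = - \frac{3}{2}$ ($O{\left(D,E \right)} = \left(-3\right) \frac{1}{2} = - \frac{3}{2}$)
$\left(O{\left(-7,8 \right)} + 51\right)^{2} = \left(- \frac{3}{2} + 51\right)^{2} = \left(\frac{99}{2}\right)^{2} = \frac{9801}{4}$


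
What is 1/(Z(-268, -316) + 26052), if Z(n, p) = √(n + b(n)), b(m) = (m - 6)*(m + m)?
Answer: 6513/169640027 - √36649/339280054 ≈ 3.7829e-5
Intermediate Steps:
b(m) = 2*m*(-6 + m) (b(m) = (-6 + m)*(2*m) = 2*m*(-6 + m))
Z(n, p) = √(n + 2*n*(-6 + n))
1/(Z(-268, -316) + 26052) = 1/(√(-268*(-11 + 2*(-268))) + 26052) = 1/(√(-268*(-11 - 536)) + 26052) = 1/(√(-268*(-547)) + 26052) = 1/(√146596 + 26052) = 1/(2*√36649 + 26052) = 1/(26052 + 2*√36649)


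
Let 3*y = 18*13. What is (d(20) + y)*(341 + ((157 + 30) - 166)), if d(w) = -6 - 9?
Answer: 22806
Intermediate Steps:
d(w) = -15
y = 78 (y = (18*13)/3 = (1/3)*234 = 78)
(d(20) + y)*(341 + ((157 + 30) - 166)) = (-15 + 78)*(341 + ((157 + 30) - 166)) = 63*(341 + (187 - 166)) = 63*(341 + 21) = 63*362 = 22806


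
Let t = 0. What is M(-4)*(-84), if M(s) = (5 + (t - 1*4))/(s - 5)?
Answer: 28/3 ≈ 9.3333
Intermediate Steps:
M(s) = 1/(-5 + s) (M(s) = (5 + (0 - 1*4))/(s - 5) = (5 + (0 - 4))/(-5 + s) = (5 - 4)/(-5 + s) = 1/(-5 + s))
M(-4)*(-84) = -84/(-5 - 4) = -84/(-9) = -1/9*(-84) = 28/3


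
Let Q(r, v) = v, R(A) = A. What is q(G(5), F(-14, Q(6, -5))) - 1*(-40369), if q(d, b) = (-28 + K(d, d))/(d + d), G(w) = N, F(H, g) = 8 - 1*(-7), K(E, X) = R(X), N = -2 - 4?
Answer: 242231/6 ≈ 40372.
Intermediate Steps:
N = -6
K(E, X) = X
F(H, g) = 15 (F(H, g) = 8 + 7 = 15)
G(w) = -6
q(d, b) = (-28 + d)/(2*d) (q(d, b) = (-28 + d)/(d + d) = (-28 + d)/((2*d)) = (-28 + d)*(1/(2*d)) = (-28 + d)/(2*d))
q(G(5), F(-14, Q(6, -5))) - 1*(-40369) = (½)*(-28 - 6)/(-6) - 1*(-40369) = (½)*(-⅙)*(-34) + 40369 = 17/6 + 40369 = 242231/6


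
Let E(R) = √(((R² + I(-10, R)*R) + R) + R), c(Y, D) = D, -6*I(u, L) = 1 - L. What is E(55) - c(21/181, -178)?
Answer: 178 + 11*√30 ≈ 238.25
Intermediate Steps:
I(u, L) = -⅙ + L/6 (I(u, L) = -(1 - L)/6 = -⅙ + L/6)
E(R) = √(R² + 2*R + R*(-⅙ + R/6)) (E(R) = √(((R² + (-⅙ + R/6)*R) + R) + R) = √(((R² + R*(-⅙ + R/6)) + R) + R) = √((R + R² + R*(-⅙ + R/6)) + R) = √(R² + 2*R + R*(-⅙ + R/6)))
E(55) - c(21/181, -178) = √6*√(55*(11 + 7*55))/6 - 1*(-178) = √6*√(55*(11 + 385))/6 + 178 = √6*√(55*396)/6 + 178 = √6*√21780/6 + 178 = √6*(66*√5)/6 + 178 = 11*√30 + 178 = 178 + 11*√30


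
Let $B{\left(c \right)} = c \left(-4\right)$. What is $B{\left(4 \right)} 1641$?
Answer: $-26256$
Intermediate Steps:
$B{\left(c \right)} = - 4 c$
$B{\left(4 \right)} 1641 = \left(-4\right) 4 \cdot 1641 = \left(-16\right) 1641 = -26256$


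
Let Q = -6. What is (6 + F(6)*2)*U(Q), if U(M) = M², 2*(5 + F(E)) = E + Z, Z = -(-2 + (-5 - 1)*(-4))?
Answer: -720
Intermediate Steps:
Z = -22 (Z = -(-2 - 6*(-4)) = -(-2 + 24) = -1*22 = -22)
F(E) = -16 + E/2 (F(E) = -5 + (E - 22)/2 = -5 + (-22 + E)/2 = -5 + (-11 + E/2) = -16 + E/2)
(6 + F(6)*2)*U(Q) = (6 + (-16 + (½)*6)*2)*(-6)² = (6 + (-16 + 3)*2)*36 = (6 - 13*2)*36 = (6 - 26)*36 = -20*36 = -720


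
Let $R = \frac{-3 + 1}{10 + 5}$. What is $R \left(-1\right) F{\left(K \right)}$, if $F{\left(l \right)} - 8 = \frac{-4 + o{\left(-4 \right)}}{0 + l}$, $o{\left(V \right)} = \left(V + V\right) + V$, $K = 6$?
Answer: $\frac{32}{45} \approx 0.71111$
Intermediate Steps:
$o{\left(V \right)} = 3 V$ ($o{\left(V \right)} = 2 V + V = 3 V$)
$R = - \frac{2}{15} \approx -0.13333$
$F{\left(l \right)} = 8 - \frac{16}{l}$ ($F{\left(l \right)} = 8 + \frac{-4 + 3 \left(-4\right)}{0 + l} = 8 + \frac{-4 - 12}{l} = 8 - \frac{16}{l}$)
$R \left(-1\right) F{\left(K \right)} = \left(- \frac{2}{15}\right) \left(-1\right) \left(8 - \frac{16}{6}\right) = \frac{2 \left(8 - \frac{8}{3}\right)}{15} = \frac{2}{15} \cdot \frac{16}{3} = \frac{32}{45}$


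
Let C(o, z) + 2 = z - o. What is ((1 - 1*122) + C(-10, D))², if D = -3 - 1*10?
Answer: 15876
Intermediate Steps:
D = -13 (D = -3 - 10 = -13)
C(o, z) = -2 + z - o (C(o, z) = -2 + (z - o) = -2 + z - o)
((1 - 1*122) + C(-10, D))² = ((1 - 1*122) + (-2 - 13 - 1*(-10)))² = ((1 - 122) + (-2 - 13 + 10))² = (-121 - 5)² = (-126)² = 15876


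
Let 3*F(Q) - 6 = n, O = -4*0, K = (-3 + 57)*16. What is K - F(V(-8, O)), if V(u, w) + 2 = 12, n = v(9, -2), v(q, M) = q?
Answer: 859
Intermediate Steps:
K = 864 (K = 54*16 = 864)
n = 9
O = 0
V(u, w) = 10 (V(u, w) = -2 + 12 = 10)
F(Q) = 5 (F(Q) = 2 + (⅓)*9 = 2 + 3 = 5)
K - F(V(-8, O)) = 864 - 1*5 = 864 - 5 = 859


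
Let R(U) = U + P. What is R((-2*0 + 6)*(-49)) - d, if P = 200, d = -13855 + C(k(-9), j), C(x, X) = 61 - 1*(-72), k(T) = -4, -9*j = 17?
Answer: 13628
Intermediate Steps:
j = -17/9 (j = -1/9*17 = -17/9 ≈ -1.8889)
C(x, X) = 133 (C(x, X) = 61 + 72 = 133)
d = -13722 (d = -13855 + 133 = -13722)
R(U) = 200 + U (R(U) = U + 200 = 200 + U)
R((-2*0 + 6)*(-49)) - d = (200 + (-2*0 + 6)*(-49)) - 1*(-13722) = (200 + (0 + 6)*(-49)) + 13722 = (200 + 6*(-49)) + 13722 = (200 - 294) + 13722 = -94 + 13722 = 13628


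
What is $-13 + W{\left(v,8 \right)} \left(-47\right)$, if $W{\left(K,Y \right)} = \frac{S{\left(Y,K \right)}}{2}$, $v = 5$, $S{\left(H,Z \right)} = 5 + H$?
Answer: $- \frac{637}{2} \approx -318.5$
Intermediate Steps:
$W{\left(K,Y \right)} = \frac{5}{2} + \frac{Y}{2}$ ($W{\left(K,Y \right)} = \frac{5 + Y}{2} = \left(5 + Y\right) \frac{1}{2} = \frac{5}{2} + \frac{Y}{2}$)
$-13 + W{\left(v,8 \right)} \left(-47\right) = -13 + \left(\frac{5}{2} + \frac{1}{2} \cdot 8\right) \left(-47\right) = -13 + \left(\frac{5}{2} + 4\right) \left(-47\right) = -13 + \frac{13}{2} \left(-47\right) = -13 - \frac{611}{2} = - \frac{637}{2}$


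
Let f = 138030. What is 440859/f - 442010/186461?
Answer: 7064123233/8579070610 ≈ 0.82341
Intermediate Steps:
440859/f - 442010/186461 = 440859/138030 - 442010/186461 = 440859*(1/138030) - 442010*1/186461 = 146953/46010 - 442010/186461 = 7064123233/8579070610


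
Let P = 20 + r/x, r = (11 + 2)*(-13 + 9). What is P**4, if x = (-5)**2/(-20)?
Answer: 8999178496/625 ≈ 1.4399e+7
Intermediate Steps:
r = -52 (r = 13*(-4) = -52)
x = -5/4 (x = 25*(-1/20) = -5/4 ≈ -1.2500)
P = 308/5 (P = 20 - 52/(-5/4) = 20 - 52*(-4/5) = 20 + 208/5 = 308/5 ≈ 61.600)
P**4 = (308/5)**4 = 8999178496/625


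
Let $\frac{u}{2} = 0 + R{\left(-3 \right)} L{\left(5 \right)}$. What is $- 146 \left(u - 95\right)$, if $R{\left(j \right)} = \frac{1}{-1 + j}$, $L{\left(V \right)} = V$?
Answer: $14235$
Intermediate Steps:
$u = - \frac{5}{2}$ ($u = 2 \left(0 + \frac{1}{-1 - 3} \cdot 5\right) = 2 \left(0 + \frac{1}{-4} \cdot 5\right) = 2 \left(0 - \frac{5}{4}\right) = 2 \left(- \frac{5}{4}\right) = - \frac{5}{2} \approx -2.5$)
$- 146 \left(u - 95\right) = - 146 \left(- \frac{5}{2} - 95\right) = \left(-146\right) \left(- \frac{195}{2}\right) = 14235$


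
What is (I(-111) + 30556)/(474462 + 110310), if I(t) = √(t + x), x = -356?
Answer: 7639/146193 + I*√467/584772 ≈ 0.052253 + 3.6955e-5*I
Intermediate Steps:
I(t) = √(-356 + t) (I(t) = √(t - 356) = √(-356 + t))
(I(-111) + 30556)/(474462 + 110310) = (√(-356 - 111) + 30556)/(474462 + 110310) = (√(-467) + 30556)/584772 = (I*√467 + 30556)*(1/584772) = (30556 + I*√467)*(1/584772) = 7639/146193 + I*√467/584772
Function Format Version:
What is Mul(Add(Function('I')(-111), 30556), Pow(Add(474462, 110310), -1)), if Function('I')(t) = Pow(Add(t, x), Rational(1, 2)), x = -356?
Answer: Add(Rational(7639, 146193), Mul(Rational(1, 584772), I, Pow(467, Rational(1, 2)))) ≈ Add(0.052253, Mul(3.6955e-5, I))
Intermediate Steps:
Function('I')(t) = Pow(Add(-356, t), Rational(1, 2)) (Function('I')(t) = Pow(Add(t, -356), Rational(1, 2)) = Pow(Add(-356, t), Rational(1, 2)))
Mul(Add(Function('I')(-111), 30556), Pow(Add(474462, 110310), -1)) = Mul(Add(Pow(Add(-356, -111), Rational(1, 2)), 30556), Pow(Add(474462, 110310), -1)) = Mul(Add(Pow(-467, Rational(1, 2)), 30556), Pow(584772, -1)) = Mul(Add(Mul(I, Pow(467, Rational(1, 2))), 30556), Rational(1, 584772)) = Mul(Add(30556, Mul(I, Pow(467, Rational(1, 2)))), Rational(1, 584772)) = Add(Rational(7639, 146193), Mul(Rational(1, 584772), I, Pow(467, Rational(1, 2))))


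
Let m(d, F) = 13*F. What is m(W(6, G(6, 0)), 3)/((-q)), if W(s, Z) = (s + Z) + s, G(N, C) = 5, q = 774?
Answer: -13/258 ≈ -0.050388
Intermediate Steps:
W(s, Z) = Z + 2*s (W(s, Z) = (Z + s) + s = Z + 2*s)
m(W(6, G(6, 0)), 3)/((-q)) = (13*3)/((-1*774)) = 39/(-774) = 39*(-1/774) = -13/258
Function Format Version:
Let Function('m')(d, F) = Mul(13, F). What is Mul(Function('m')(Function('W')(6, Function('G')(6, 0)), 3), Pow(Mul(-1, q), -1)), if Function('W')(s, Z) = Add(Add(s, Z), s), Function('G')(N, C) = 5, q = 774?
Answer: Rational(-13, 258) ≈ -0.050388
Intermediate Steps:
Function('W')(s, Z) = Add(Z, Mul(2, s)) (Function('W')(s, Z) = Add(Add(Z, s), s) = Add(Z, Mul(2, s)))
Mul(Function('m')(Function('W')(6, Function('G')(6, 0)), 3), Pow(Mul(-1, q), -1)) = Mul(Mul(13, 3), Pow(Mul(-1, 774), -1)) = Mul(39, Pow(-774, -1)) = Mul(39, Rational(-1, 774)) = Rational(-13, 258)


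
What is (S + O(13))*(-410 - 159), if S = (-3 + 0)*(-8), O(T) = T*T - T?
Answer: -102420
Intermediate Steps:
O(T) = T**2 - T
S = 24 (S = -3*(-8) = 24)
(S + O(13))*(-410 - 159) = (24 + 13*(-1 + 13))*(-410 - 159) = (24 + 13*12)*(-569) = (24 + 156)*(-569) = 180*(-569) = -102420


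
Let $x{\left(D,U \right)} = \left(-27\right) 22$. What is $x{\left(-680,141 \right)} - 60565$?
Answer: $-61159$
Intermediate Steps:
$x{\left(D,U \right)} = -594$
$x{\left(-680,141 \right)} - 60565 = -594 - 60565 = -61159$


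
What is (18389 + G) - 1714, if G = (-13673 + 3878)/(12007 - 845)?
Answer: 186116555/11162 ≈ 16674.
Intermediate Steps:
G = -9795/11162 ≈ -0.87753
(18389 + G) - 1714 = (18389 - 9795/11162) - 1714 = 205248223/11162 - 1714 = 186116555/11162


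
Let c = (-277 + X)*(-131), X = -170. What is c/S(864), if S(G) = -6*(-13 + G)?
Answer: -19519/1702 ≈ -11.468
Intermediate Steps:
S(G) = 78 - 6*G
c = 58557 (c = (-277 - 170)*(-131) = -447*(-131) = 58557)
c/S(864) = 58557/(78 - 6*864) = 58557/(78 - 5184) = 58557/(-5106) = 58557*(-1/5106) = -19519/1702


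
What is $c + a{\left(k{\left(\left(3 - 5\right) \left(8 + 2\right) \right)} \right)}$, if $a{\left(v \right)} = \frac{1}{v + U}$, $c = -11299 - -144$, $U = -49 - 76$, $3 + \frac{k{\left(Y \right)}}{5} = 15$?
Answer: $- \frac{725076}{65} \approx -11155.0$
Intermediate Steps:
$k{\left(Y \right)} = 60$ ($k{\left(Y \right)} = -15 + 5 \cdot 15 = -15 + 75 = 60$)
$U = -125$
$c = -11155$ ($c = -11299 + 144 = -11155$)
$a{\left(v \right)} = \frac{1}{-125 + v}$ ($a{\left(v \right)} = \frac{1}{v - 125} = \frac{1}{-125 + v}$)
$c + a{\left(k{\left(\left(3 - 5\right) \left(8 + 2\right) \right)} \right)} = -11155 + \frac{1}{-125 + 60} = -11155 + \frac{1}{-65} = -11155 - \frac{1}{65} = - \frac{725076}{65}$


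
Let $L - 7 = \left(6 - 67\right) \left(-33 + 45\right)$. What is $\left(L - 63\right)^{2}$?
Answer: $620944$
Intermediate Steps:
$L = -725$ ($L = 7 + \left(6 - 67\right) \left(-33 + 45\right) = 7 - 732 = -725$)
$\left(L - 63\right)^{2} = \left(-725 - 63\right)^{2} = \left(-788\right)^{2} = 620944$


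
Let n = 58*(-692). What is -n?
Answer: 40136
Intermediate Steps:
n = -40136
-n = -1*(-40136) = 40136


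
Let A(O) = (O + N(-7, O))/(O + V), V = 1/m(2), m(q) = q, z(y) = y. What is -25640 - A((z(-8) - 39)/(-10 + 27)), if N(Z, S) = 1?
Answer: -1974340/77 ≈ -25641.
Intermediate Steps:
V = ½ (V = 1/2 = ½ ≈ 0.50000)
A(O) = (1 + O)/(½ + O) (A(O) = (O + 1)/(O + ½) = (1 + O)/(½ + O))
-25640 - A((z(-8) - 39)/(-10 + 27)) = -25640 - 2*(1 + (-8 - 39)/(-10 + 27))/(1 + 2*((-8 - 39)/(-10 + 27))) = -25640 - 2*(1 - 47/17)/(1 + 2*(-47/17)) = -25640 - 2*(-30)/((1 - 94/17)*17) = -25640 - 2*(-30)/((-77/17)*17) = -25640 - 2*(-17)*(-30)/(77*17) = -25640 - 1*60/77 = -25640 - 60/77 = -1974340/77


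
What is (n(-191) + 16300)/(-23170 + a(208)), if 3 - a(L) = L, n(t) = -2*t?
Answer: -16682/23375 ≈ -0.71367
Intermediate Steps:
a(L) = 3 - L
(n(-191) + 16300)/(-23170 + a(208)) = (-2*(-191) + 16300)/(-23170 + (3 - 1*208)) = (382 + 16300)/(-23170 + (3 - 208)) = 16682/(-23170 - 205) = 16682/(-23375) = 16682*(-1/23375) = -16682/23375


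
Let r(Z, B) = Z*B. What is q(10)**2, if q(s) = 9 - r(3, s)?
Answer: 441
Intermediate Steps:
r(Z, B) = B*Z
q(s) = 9 - 3*s (q(s) = 9 - s*3 = 9 - 3*s)
q(10)**2 = (9 - 3*10)**2 = (9 - 30)**2 = (-21)**2 = 441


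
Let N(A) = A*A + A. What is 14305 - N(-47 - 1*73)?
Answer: 25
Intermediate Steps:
N(A) = A + A**2 (N(A) = A**2 + A = A + A**2)
14305 - N(-47 - 1*73) = 14305 - (-47 - 1*73)*(1 + (-47 - 1*73)) = 14305 - (-47 - 73)*(1 + (-47 - 73)) = 14305 - (-120)*(1 - 120) = 14305 - (-120)*(-119) = 14305 - 1*14280 = 14305 - 14280 = 25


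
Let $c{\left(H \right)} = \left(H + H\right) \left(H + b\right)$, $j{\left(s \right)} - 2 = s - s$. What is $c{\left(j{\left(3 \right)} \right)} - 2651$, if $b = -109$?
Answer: $-3079$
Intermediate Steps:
$j{\left(s \right)} = 2$ ($j{\left(s \right)} = 2 + \left(s - s\right) = 2 + 0 = 2$)
$c{\left(H \right)} = 2 H \left(-109 + H\right)$ ($c{\left(H \right)} = \left(H + H\right) \left(H - 109\right) = 2 H \left(-109 + H\right)$)
$c{\left(j{\left(3 \right)} \right)} - 2651 = 2 \cdot 2 \left(-109 + 2\right) - 2651 = 2 \cdot 2 \left(-107\right) + \left(-16311 + 13660\right) = -428 - 2651 = -3079$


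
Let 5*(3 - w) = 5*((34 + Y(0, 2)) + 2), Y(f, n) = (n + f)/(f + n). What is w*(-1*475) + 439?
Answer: 16589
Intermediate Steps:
Y(f, n) = 1 (Y(f, n) = (f + n)/(f + n) = 1)
w = -34 (w = 3 - ((34 + 1) + 2) = 3 - (35 + 2) = 3 - 37 = -34)
w*(-1*475) + 439 = -(-34)*475 + 439 = -34*(-475) + 439 = 16150 + 439 = 16589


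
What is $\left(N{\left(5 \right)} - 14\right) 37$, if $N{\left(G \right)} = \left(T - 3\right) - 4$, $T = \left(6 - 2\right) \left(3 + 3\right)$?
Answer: $111$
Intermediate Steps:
$T = 24$ ($T = 4 \cdot 6 = 24$)
$N{\left(G \right)} = 17$ ($N{\left(G \right)} = \left(24 - 3\right) - 4 = 21 - 4 = 17$)
$\left(N{\left(5 \right)} - 14\right) 37 = \left(17 - 14\right) 37 = 3 \cdot 37 = 111$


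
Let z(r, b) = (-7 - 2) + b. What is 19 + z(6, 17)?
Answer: 27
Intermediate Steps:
z(r, b) = -9 + b
19 + z(6, 17) = 19 + (-9 + 17) = 19 + 8 = 27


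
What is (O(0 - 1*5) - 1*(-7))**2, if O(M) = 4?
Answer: 121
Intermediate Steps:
(O(0 - 1*5) - 1*(-7))**2 = (4 - 1*(-7))**2 = (4 + 7)**2 = 11**2 = 121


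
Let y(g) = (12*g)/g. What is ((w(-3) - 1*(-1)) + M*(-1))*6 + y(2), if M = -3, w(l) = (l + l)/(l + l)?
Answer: 42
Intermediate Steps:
w(l) = 1 (w(l) = (2*l)/((2*l)) = (2*l)*(1/(2*l)) = 1)
y(g) = 12
((w(-3) - 1*(-1)) + M*(-1))*6 + y(2) = ((1 - 1*(-1)) - 3*(-1))*6 + 12 = ((1 + 1) + 3)*6 + 12 = (2 + 3)*6 + 12 = 5*6 + 12 = 30 + 12 = 42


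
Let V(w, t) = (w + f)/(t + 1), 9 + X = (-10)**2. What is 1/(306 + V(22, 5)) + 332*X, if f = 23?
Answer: 18942926/627 ≈ 30212.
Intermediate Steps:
X = 91 (X = -9 + (-10)**2 = -9 + 100 = 91)
V(w, t) = (23 + w)/(1 + t) (V(w, t) = (w + 23)/(t + 1) = (23 + w)/(1 + t))
1/(306 + V(22, 5)) + 332*X = 1/(306 + (23 + 22)/(1 + 5)) + 332*91 = 1/(306 + 45/6) + 30212 = 1/(306 + (1/6)*45) + 30212 = 1/(306 + 15/2) + 30212 = 1/(627/2) + 30212 = 2/627 + 30212 = 18942926/627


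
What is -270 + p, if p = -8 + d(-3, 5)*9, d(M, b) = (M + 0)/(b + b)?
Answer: -2807/10 ≈ -280.70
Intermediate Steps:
d(M, b) = M/(2*b) (d(M, b) = M/((2*b)) = M*(1/(2*b)) = M/(2*b))
p = -107/10 (p = -8 + ((½)*(-3)/5)*9 = -8 + ((½)*(-3)*(⅕))*9 = -8 - 3/10*9 = -8 - 27/10 = -107/10 ≈ -10.700)
-270 + p = -270 - 107/10 = -2807/10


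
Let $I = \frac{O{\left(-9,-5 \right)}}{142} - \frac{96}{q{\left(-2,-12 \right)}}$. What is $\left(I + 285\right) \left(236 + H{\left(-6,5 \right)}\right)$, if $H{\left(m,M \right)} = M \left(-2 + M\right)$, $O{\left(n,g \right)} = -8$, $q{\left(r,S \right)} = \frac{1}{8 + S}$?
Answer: $\frac{11921245}{71} \approx 1.679 \cdot 10^{5}$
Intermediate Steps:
$I = \frac{27260}{71}$ ($I = - \frac{8}{142} - \frac{96}{\frac{1}{8 - 12}} = \left(-8\right) \frac{1}{142} - \frac{96}{\frac{1}{-4}} = - \frac{4}{71} - \frac{96}{- \frac{1}{4}} = - \frac{4}{71} - -384 = - \frac{4}{71} + 384 = \frac{27260}{71} \approx 383.94$)
$\left(I + 285\right) \left(236 + H{\left(-6,5 \right)}\right) = \left(\frac{27260}{71} + 285\right) \left(236 + 5 \left(-2 + 5\right)\right) = \frac{47495 \left(236 + 5 \cdot 3\right)}{71} = \frac{47495 \left(236 + 15\right)}{71} = \frac{47495}{71} \cdot 251 = \frac{11921245}{71}$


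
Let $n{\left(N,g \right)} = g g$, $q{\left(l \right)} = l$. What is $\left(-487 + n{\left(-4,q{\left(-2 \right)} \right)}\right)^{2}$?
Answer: $233289$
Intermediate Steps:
$n{\left(N,g \right)} = g^{2}$
$\left(-487 + n{\left(-4,q{\left(-2 \right)} \right)}\right)^{2} = \left(-487 + \left(-2\right)^{2}\right)^{2} = \left(-487 + 4\right)^{2} = \left(-483\right)^{2} = 233289$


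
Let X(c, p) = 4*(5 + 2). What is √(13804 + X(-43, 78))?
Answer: 2*√3458 ≈ 117.61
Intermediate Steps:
X(c, p) = 28 (X(c, p) = 4*7 = 28)
√(13804 + X(-43, 78)) = √(13804 + 28) = √13832 = 2*√3458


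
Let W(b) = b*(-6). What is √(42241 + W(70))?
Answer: √41821 ≈ 204.50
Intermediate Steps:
W(b) = -6*b
√(42241 + W(70)) = √(42241 - 6*70) = √(42241 - 420) = √41821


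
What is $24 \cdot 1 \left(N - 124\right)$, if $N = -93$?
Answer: $-5208$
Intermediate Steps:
$24 \cdot 1 \left(N - 124\right) = 24 \cdot 1 \left(-93 - 124\right) = 24 \left(-217\right) = -5208$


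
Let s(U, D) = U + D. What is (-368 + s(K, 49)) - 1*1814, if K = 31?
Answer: -2102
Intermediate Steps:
s(U, D) = D + U
(-368 + s(K, 49)) - 1*1814 = (-368 + (49 + 31)) - 1*1814 = (-368 + 80) - 1814 = -288 - 1814 = -2102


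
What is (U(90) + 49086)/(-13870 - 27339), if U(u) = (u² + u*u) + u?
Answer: -65376/41209 ≈ -1.5864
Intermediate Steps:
U(u) = u + 2*u² (U(u) = (u² + u²) + u = 2*u² + u = u + 2*u²)
(U(90) + 49086)/(-13870 - 27339) = (90*(1 + 2*90) + 49086)/(-13870 - 27339) = (90*(1 + 180) + 49086)/(-41209) = (90*181 + 49086)*(-1/41209) = (16290 + 49086)*(-1/41209) = 65376*(-1/41209) = -65376/41209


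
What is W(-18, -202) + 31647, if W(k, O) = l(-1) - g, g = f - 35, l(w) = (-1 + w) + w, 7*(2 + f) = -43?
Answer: 221810/7 ≈ 31687.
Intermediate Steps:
f = -57/7 (f = -2 + (⅐)*(-43) = -2 - 43/7 = -57/7 ≈ -8.1429)
l(w) = -1 + 2*w
g = -302/7 (g = -57/7 - 35 = -302/7 ≈ -43.143)
W(k, O) = 281/7 (W(k, O) = (-1 + 2*(-1)) - 1*(-302/7) = (-1 - 2) + 302/7 = -3 + 302/7 = 281/7)
W(-18, -202) + 31647 = 281/7 + 31647 = 221810/7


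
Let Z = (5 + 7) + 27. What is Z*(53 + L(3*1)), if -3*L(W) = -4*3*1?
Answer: 2223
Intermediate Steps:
L(W) = 4 (L(W) = -(-4*3)/3 = -(-4) = -⅓*(-12) = 4)
Z = 39 (Z = 12 + 27 = 39)
Z*(53 + L(3*1)) = 39*(53 + 4) = 39*57 = 2223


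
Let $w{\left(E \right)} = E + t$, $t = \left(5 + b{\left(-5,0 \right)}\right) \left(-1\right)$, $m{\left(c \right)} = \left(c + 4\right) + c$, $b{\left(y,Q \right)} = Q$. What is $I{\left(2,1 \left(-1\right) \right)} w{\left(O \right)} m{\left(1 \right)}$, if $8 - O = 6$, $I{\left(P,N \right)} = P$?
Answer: $-36$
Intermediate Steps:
$O = 2$ ($O = 8 - 6 = 2$)
$m{\left(c \right)} = 4 + 2 c$ ($m{\left(c \right)} = \left(4 + c\right) + c = 4 + 2 c$)
$t = -5$ ($t = \left(5 + 0\right) \left(-1\right) = 5 \left(-1\right) = -5$)
$w{\left(E \right)} = -5 + E$ ($w{\left(E \right)} = E - 5 = -5 + E$)
$I{\left(2,1 \left(-1\right) \right)} w{\left(O \right)} m{\left(1 \right)} = 2 \left(-5 + 2\right) \left(4 + 2 \cdot 1\right) = 2 \left(-3\right) \left(4 + 2\right) = \left(-6\right) 6 = -36$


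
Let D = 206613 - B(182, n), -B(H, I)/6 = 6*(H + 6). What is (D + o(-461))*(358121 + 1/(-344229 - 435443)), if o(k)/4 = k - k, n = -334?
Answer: 59579584819357491/779672 ≈ 7.6416e+10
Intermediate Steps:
B(H, I) = -216 - 36*H (B(H, I) = -36*(H + 6) = -36*(6 + H) = -6*(36 + 6*H) = -216 - 36*H)
D = 213381 (D = 206613 - (-216 - 36*182) = 206613 - (-216 - 6552) = 206613 - 1*(-6768) = 206613 + 6768 = 213381)
o(k) = 0 (o(k) = 4*(k - k) = 4*0 = 0)
(D + o(-461))*(358121 + 1/(-344229 - 435443)) = (213381 + 0)*(358121 + 1/(-344229 - 435443)) = 213381*(358121 + 1/(-779672)) = 213381*(358121 - 1/779672) = 213381*(279216916311/779672) = 59579584819357491/779672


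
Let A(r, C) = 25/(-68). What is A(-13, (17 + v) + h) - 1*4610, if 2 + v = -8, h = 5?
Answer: -313505/68 ≈ -4610.4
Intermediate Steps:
v = -10 (v = -2 - 8 = -10)
A(r, C) = -25/68 (A(r, C) = 25*(-1/68) = -25/68)
A(-13, (17 + v) + h) - 1*4610 = -25/68 - 1*4610 = -25/68 - 4610 = -313505/68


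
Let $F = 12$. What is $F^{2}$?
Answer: $144$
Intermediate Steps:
$F^{2} = 12^{2} = 144$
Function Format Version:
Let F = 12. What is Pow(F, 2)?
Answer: 144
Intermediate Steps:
Pow(F, 2) = Pow(12, 2) = 144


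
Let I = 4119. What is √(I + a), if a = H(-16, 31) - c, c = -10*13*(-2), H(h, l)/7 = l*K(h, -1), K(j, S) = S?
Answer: √3642 ≈ 60.349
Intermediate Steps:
H(h, l) = -7*l (H(h, l) = 7*(l*(-1)) = 7*(-l) = -7*l)
c = 260 (c = -130*(-2) = 260)
a = -477 (a = -7*31 - 1*260 = -217 - 260 = -477)
√(I + a) = √(4119 - 477) = √3642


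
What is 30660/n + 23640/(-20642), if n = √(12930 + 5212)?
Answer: -11820/10321 + 15330*√18142/9071 ≈ 226.48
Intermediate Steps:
n = √18142 ≈ 134.69
30660/n + 23640/(-20642) = 30660/(√18142) + 23640/(-20642) = 30660*(√18142/18142) + 23640*(-1/20642) = 15330*√18142/9071 - 11820/10321 = -11820/10321 + 15330*√18142/9071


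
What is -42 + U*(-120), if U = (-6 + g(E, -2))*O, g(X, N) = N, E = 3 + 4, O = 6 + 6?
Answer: 11478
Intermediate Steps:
O = 12
E = 7
U = -96 (U = (-6 - 2)*12 = -8*12 = -96)
-42 + U*(-120) = -42 - 96*(-120) = -42 + 11520 = 11478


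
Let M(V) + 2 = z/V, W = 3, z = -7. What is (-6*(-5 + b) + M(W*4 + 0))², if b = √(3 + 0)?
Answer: 123793/144 - 329*√3 ≈ 289.83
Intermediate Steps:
b = √3 ≈ 1.7320
M(V) = -2 - 7/V
(-6*(-5 + b) + M(W*4 + 0))² = (-6*(-5 + √3) + (-2 - 7/(3*4 + 0)))² = ((30 - 6*√3) + (-2 - 7/(12 + 0)))² = ((30 - 6*√3) + (-2 - 7/12))² = ((30 - 6*√3) - 31/12)² = (329/12 - 6*√3)²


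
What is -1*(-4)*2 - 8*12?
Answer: -88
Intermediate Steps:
-1*(-4)*2 - 8*12 = 4*2 - 96 = 8 - 96 = -88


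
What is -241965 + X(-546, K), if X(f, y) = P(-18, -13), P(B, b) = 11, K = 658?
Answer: -241954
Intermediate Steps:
X(f, y) = 11
-241965 + X(-546, K) = -241965 + 11 = -241954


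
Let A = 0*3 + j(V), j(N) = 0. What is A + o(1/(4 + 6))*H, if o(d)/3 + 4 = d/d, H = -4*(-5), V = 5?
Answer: -180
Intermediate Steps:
H = 20
A = 0 (A = 0*3 + 0 = 0 + 0 = 0)
o(d) = -9 (o(d) = -12 + 3*(d/d) = -12 + 3*1 = -12 + 3 = -9)
A + o(1/(4 + 6))*H = 0 - 9*20 = 0 - 180 = -180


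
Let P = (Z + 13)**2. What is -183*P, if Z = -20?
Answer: -8967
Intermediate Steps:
P = 49 (P = (-20 + 13)**2 = (-7)**2 = 49)
-183*P = -183*49 = -8967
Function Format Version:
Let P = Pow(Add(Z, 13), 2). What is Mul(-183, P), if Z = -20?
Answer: -8967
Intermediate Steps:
P = 49 (P = Pow(Add(-20, 13), 2) = Pow(-7, 2) = 49)
Mul(-183, P) = Mul(-183, 49) = -8967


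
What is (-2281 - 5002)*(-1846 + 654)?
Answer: 8681336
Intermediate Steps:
(-2281 - 5002)*(-1846 + 654) = -7283*(-1192) = 8681336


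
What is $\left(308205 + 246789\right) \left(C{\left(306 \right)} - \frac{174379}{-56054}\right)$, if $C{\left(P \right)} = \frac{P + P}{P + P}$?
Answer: $\frac{63944466201}{28027} \approx 2.2815 \cdot 10^{6}$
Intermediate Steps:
$C{\left(P \right)} = 1$ ($C{\left(P \right)} = \frac{2 P}{2 P} = 2 P \frac{1}{2 P} = 1$)
$\left(308205 + 246789\right) \left(C{\left(306 \right)} - \frac{174379}{-56054}\right) = \left(308205 + 246789\right) \left(1 - \frac{174379}{-56054}\right) = 554994 \left(1 - - \frac{174379}{56054}\right) = 554994 \left(1 + \frac{174379}{56054}\right) = 554994 \cdot \frac{230433}{56054} = \frac{63944466201}{28027}$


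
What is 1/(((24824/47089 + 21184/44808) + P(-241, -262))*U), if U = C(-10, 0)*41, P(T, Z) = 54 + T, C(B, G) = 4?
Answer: -263745489/8045294789708 ≈ -3.2783e-5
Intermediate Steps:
U = 164 (U = 4*41 = 164)
1/(((24824/47089 + 21184/44808) + P(-241, -262))*U) = 1/(((24824/47089 + 21184/44808) + (54 - 241))*164) = (1/164)/((24824*(1/47089) + 21184*(1/44808)) - 187) = (1/164)/((24824/47089 + 2648/5601) - 187) = (1/164)/(263730896/263745489 - 187) = (1/164)/(-49056675547/263745489) = -263745489/49056675547*1/164 = -263745489/8045294789708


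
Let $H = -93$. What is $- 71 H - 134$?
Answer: $6469$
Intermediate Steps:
$- 71 H - 134 = \left(-71\right) \left(-93\right) - 134 = 6603 - 134 = 6469$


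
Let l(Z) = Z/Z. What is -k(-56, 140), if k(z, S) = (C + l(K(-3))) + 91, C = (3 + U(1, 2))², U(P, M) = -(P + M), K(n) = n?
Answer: -92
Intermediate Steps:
U(P, M) = -M - P (U(P, M) = -(M + P) = -M - P)
l(Z) = 1
C = 0 (C = (3 + (-1*2 - 1*1))² = (3 + (-2 - 1))² = (3 - 3)² = 0² = 0)
k(z, S) = 92 (k(z, S) = (0 + 1) + 91 = 1 + 91 = 92)
-k(-56, 140) = -1*92 = -92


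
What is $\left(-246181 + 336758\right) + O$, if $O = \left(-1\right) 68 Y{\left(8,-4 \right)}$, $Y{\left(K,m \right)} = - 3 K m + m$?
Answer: $84321$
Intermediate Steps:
$Y{\left(K,m \right)} = m - 3 K m$ ($Y{\left(K,m \right)} = - 3 K m + m = m - 3 K m$)
$O = -6256$ ($O = \left(-1\right) 68 \left(- 4 \left(1 - 24\right)\right) = - 68 \left(- 4 \left(1 - 24\right)\right) = - 68 \left(\left(-4\right) \left(-23\right)\right) = \left(-68\right) 92 = -6256$)
$\left(-246181 + 336758\right) + O = \left(-246181 + 336758\right) - 6256 = 90577 - 6256 = 84321$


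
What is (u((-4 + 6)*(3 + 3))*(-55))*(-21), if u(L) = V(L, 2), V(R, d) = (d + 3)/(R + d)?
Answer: 825/2 ≈ 412.50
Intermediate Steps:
V(R, d) = (3 + d)/(R + d)
u(L) = 5/(2 + L) (u(L) = (3 + 2)/(L + 2) = 5/(2 + L))
(u((-4 + 6)*(3 + 3))*(-55))*(-21) = ((5/(2 + (-4 + 6)*(3 + 3)))*(-55))*(-21) = ((5/(2 + 2*6))*(-55))*(-21) = ((5/(2 + 12))*(-55))*(-21) = ((5/14)*(-55))*(-21) = -275/14*(-21) = 825/2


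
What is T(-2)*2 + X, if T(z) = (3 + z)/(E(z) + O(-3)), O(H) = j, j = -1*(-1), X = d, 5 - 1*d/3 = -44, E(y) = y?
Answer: 145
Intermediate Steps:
d = 147 (d = 15 - 3*(-44) = 15 + 132 = 147)
X = 147
j = 1
O(H) = 1
T(z) = (3 + z)/(1 + z) (T(z) = (3 + z)/(z + 1) = (3 + z)/(1 + z))
T(-2)*2 + X = ((3 - 2)/(1 - 2))*2 + 147 = (1/(-1))*2 + 147 = -1*1*2 + 147 = -1*2 + 147 = -2 + 147 = 145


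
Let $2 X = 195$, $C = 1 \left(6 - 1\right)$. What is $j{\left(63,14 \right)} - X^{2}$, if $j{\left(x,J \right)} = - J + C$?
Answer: $- \frac{38061}{4} \approx -9515.3$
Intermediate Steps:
$C = 5$ ($C = 1 \cdot 5 = 5$)
$X = \frac{195}{2}$ ($X = \frac{1}{2} \cdot 195 = \frac{195}{2} \approx 97.5$)
$j{\left(x,J \right)} = 5 - J$ ($j{\left(x,J \right)} = - J + 5 = 5 - J$)
$j{\left(63,14 \right)} - X^{2} = \left(5 - 14\right) - \left(\frac{195}{2}\right)^{2} = \left(5 - 14\right) - \frac{38025}{4} = -9 - \frac{38025}{4} = - \frac{38061}{4}$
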